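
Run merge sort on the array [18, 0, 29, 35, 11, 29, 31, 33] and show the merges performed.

Divide and conquer:
  Merge [18] + [0] -> [0, 18]
  Merge [29] + [35] -> [29, 35]
  Merge [0, 18] + [29, 35] -> [0, 18, 29, 35]
  Merge [11] + [29] -> [11, 29]
  Merge [31] + [33] -> [31, 33]
  Merge [11, 29] + [31, 33] -> [11, 29, 31, 33]
  Merge [0, 18, 29, 35] + [11, 29, 31, 33] -> [0, 11, 18, 29, 29, 31, 33, 35]


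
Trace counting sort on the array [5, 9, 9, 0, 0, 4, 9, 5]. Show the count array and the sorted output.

Count array: [2, 0, 0, 0, 1, 2, 0, 0, 0, 3]
(count[i] = number of elements equal to i)
Cumulative count: [2, 2, 2, 2, 3, 5, 5, 5, 5, 8]
Sorted: [0, 0, 4, 5, 5, 9, 9, 9]


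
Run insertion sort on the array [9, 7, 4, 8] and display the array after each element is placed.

First element 9 is already 'sorted'
Insert 7: shifted 1 elements -> [7, 9, 4, 8]
Insert 4: shifted 2 elements -> [4, 7, 9, 8]
Insert 8: shifted 1 elements -> [4, 7, 8, 9]


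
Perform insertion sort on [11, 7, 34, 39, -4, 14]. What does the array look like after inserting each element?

First element 11 is already 'sorted'
Insert 7: shifted 1 elements -> [7, 11, 34, 39, -4, 14]
Insert 34: shifted 0 elements -> [7, 11, 34, 39, -4, 14]
Insert 39: shifted 0 elements -> [7, 11, 34, 39, -4, 14]
Insert -4: shifted 4 elements -> [-4, 7, 11, 34, 39, 14]
Insert 14: shifted 2 elements -> [-4, 7, 11, 14, 34, 39]


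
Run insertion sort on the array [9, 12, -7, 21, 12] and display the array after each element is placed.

First element 9 is already 'sorted'
Insert 12: shifted 0 elements -> [9, 12, -7, 21, 12]
Insert -7: shifted 2 elements -> [-7, 9, 12, 21, 12]
Insert 21: shifted 0 elements -> [-7, 9, 12, 21, 12]
Insert 12: shifted 1 elements -> [-7, 9, 12, 12, 21]


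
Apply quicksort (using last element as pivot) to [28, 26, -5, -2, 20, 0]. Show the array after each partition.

Partition 1: pivot=0 at index 2 -> [-5, -2, 0, 26, 20, 28]
Partition 2: pivot=-2 at index 1 -> [-5, -2, 0, 26, 20, 28]
Partition 3: pivot=28 at index 5 -> [-5, -2, 0, 26, 20, 28]
Partition 4: pivot=20 at index 3 -> [-5, -2, 0, 20, 26, 28]


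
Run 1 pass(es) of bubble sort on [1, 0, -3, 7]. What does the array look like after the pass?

After pass 1: [0, -3, 1, 7] (2 swaps)
Total swaps: 2


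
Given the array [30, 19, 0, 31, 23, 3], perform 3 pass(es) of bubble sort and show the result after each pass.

After pass 1: [19, 0, 30, 23, 3, 31] (4 swaps)
After pass 2: [0, 19, 23, 3, 30, 31] (3 swaps)
After pass 3: [0, 19, 3, 23, 30, 31] (1 swaps)
Total swaps: 8


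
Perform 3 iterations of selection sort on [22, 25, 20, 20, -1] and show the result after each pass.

Pass 1: Select minimum -1 at index 4, swap -> [-1, 25, 20, 20, 22]
Pass 2: Select minimum 20 at index 2, swap -> [-1, 20, 25, 20, 22]
Pass 3: Select minimum 20 at index 3, swap -> [-1, 20, 20, 25, 22]


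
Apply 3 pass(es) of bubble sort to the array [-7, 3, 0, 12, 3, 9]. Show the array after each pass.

After pass 1: [-7, 0, 3, 3, 9, 12] (3 swaps)
After pass 2: [-7, 0, 3, 3, 9, 12] (0 swaps)
After pass 3: [-7, 0, 3, 3, 9, 12] (0 swaps)
Total swaps: 3


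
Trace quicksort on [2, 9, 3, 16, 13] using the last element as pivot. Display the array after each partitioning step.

Partition 1: pivot=13 at index 3 -> [2, 9, 3, 13, 16]
Partition 2: pivot=3 at index 1 -> [2, 3, 9, 13, 16]


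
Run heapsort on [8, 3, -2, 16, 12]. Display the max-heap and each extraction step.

Build heap: [16, 12, -2, 3, 8]
Extract 16: [12, 8, -2, 3, 16]
Extract 12: [8, 3, -2, 12, 16]
Extract 8: [3, -2, 8, 12, 16]
Extract 3: [-2, 3, 8, 12, 16]


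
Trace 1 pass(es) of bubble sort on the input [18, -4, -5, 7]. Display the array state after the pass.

After pass 1: [-4, -5, 7, 18] (3 swaps)
Total swaps: 3


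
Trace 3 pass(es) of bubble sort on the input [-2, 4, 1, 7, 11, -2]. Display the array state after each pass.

After pass 1: [-2, 1, 4, 7, -2, 11] (2 swaps)
After pass 2: [-2, 1, 4, -2, 7, 11] (1 swaps)
After pass 3: [-2, 1, -2, 4, 7, 11] (1 swaps)
Total swaps: 4


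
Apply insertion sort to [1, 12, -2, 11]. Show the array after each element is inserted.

First element 1 is already 'sorted'
Insert 12: shifted 0 elements -> [1, 12, -2, 11]
Insert -2: shifted 2 elements -> [-2, 1, 12, 11]
Insert 11: shifted 1 elements -> [-2, 1, 11, 12]


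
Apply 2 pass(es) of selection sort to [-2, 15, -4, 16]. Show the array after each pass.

Pass 1: Select minimum -4 at index 2, swap -> [-4, 15, -2, 16]
Pass 2: Select minimum -2 at index 2, swap -> [-4, -2, 15, 16]


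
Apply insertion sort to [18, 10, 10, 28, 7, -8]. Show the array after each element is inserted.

First element 18 is already 'sorted'
Insert 10: shifted 1 elements -> [10, 18, 10, 28, 7, -8]
Insert 10: shifted 1 elements -> [10, 10, 18, 28, 7, -8]
Insert 28: shifted 0 elements -> [10, 10, 18, 28, 7, -8]
Insert 7: shifted 4 elements -> [7, 10, 10, 18, 28, -8]
Insert -8: shifted 5 elements -> [-8, 7, 10, 10, 18, 28]


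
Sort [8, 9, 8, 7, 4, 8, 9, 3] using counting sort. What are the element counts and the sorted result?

Count array: [0, 0, 0, 1, 1, 0, 0, 1, 3, 2]
(count[i] = number of elements equal to i)
Cumulative count: [0, 0, 0, 1, 2, 2, 2, 3, 6, 8]
Sorted: [3, 4, 7, 8, 8, 8, 9, 9]


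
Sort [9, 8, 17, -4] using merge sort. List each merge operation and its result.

Divide and conquer:
  Merge [9] + [8] -> [8, 9]
  Merge [17] + [-4] -> [-4, 17]
  Merge [8, 9] + [-4, 17] -> [-4, 8, 9, 17]


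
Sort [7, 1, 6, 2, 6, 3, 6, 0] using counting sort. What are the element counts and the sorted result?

Count array: [1, 1, 1, 1, 0, 0, 3, 1]
(count[i] = number of elements equal to i)
Cumulative count: [1, 2, 3, 4, 4, 4, 7, 8]
Sorted: [0, 1, 2, 3, 6, 6, 6, 7]


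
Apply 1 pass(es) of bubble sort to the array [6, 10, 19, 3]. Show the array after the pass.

After pass 1: [6, 10, 3, 19] (1 swaps)
Total swaps: 1


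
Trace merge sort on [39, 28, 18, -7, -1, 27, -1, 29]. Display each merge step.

Divide and conquer:
  Merge [39] + [28] -> [28, 39]
  Merge [18] + [-7] -> [-7, 18]
  Merge [28, 39] + [-7, 18] -> [-7, 18, 28, 39]
  Merge [-1] + [27] -> [-1, 27]
  Merge [-1] + [29] -> [-1, 29]
  Merge [-1, 27] + [-1, 29] -> [-1, -1, 27, 29]
  Merge [-7, 18, 28, 39] + [-1, -1, 27, 29] -> [-7, -1, -1, 18, 27, 28, 29, 39]


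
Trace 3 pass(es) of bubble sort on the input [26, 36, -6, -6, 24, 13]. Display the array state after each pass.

After pass 1: [26, -6, -6, 24, 13, 36] (4 swaps)
After pass 2: [-6, -6, 24, 13, 26, 36] (4 swaps)
After pass 3: [-6, -6, 13, 24, 26, 36] (1 swaps)
Total swaps: 9


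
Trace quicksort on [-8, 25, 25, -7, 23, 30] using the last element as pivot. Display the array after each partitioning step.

Partition 1: pivot=30 at index 5 -> [-8, 25, 25, -7, 23, 30]
Partition 2: pivot=23 at index 2 -> [-8, -7, 23, 25, 25, 30]
Partition 3: pivot=-7 at index 1 -> [-8, -7, 23, 25, 25, 30]
Partition 4: pivot=25 at index 4 -> [-8, -7, 23, 25, 25, 30]


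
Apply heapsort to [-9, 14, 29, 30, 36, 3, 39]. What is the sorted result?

Build heap: [39, 36, 29, 30, 14, 3, -9]
Extract 39: [36, 30, 29, -9, 14, 3, 39]
Extract 36: [30, 14, 29, -9, 3, 36, 39]
Extract 30: [29, 14, 3, -9, 30, 36, 39]
Extract 29: [14, -9, 3, 29, 30, 36, 39]
Extract 14: [3, -9, 14, 29, 30, 36, 39]
Extract 3: [-9, 3, 14, 29, 30, 36, 39]


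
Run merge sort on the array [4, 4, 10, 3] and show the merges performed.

Divide and conquer:
  Merge [4] + [4] -> [4, 4]
  Merge [10] + [3] -> [3, 10]
  Merge [4, 4] + [3, 10] -> [3, 4, 4, 10]


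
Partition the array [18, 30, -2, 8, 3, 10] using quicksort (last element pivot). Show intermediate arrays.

Partition 1: pivot=10 at index 3 -> [-2, 8, 3, 10, 18, 30]
Partition 2: pivot=3 at index 1 -> [-2, 3, 8, 10, 18, 30]
Partition 3: pivot=30 at index 5 -> [-2, 3, 8, 10, 18, 30]


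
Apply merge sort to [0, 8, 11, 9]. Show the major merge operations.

Divide and conquer:
  Merge [0] + [8] -> [0, 8]
  Merge [11] + [9] -> [9, 11]
  Merge [0, 8] + [9, 11] -> [0, 8, 9, 11]


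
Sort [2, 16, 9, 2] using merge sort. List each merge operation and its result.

Divide and conquer:
  Merge [2] + [16] -> [2, 16]
  Merge [9] + [2] -> [2, 9]
  Merge [2, 16] + [2, 9] -> [2, 2, 9, 16]


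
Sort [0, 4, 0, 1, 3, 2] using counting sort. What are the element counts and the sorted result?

Count array: [2, 1, 1, 1, 1]
(count[i] = number of elements equal to i)
Cumulative count: [2, 3, 4, 5, 6]
Sorted: [0, 0, 1, 2, 3, 4]


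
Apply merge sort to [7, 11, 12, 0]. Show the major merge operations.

Divide and conquer:
  Merge [7] + [11] -> [7, 11]
  Merge [12] + [0] -> [0, 12]
  Merge [7, 11] + [0, 12] -> [0, 7, 11, 12]


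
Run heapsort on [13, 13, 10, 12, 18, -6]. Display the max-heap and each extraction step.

Build heap: [18, 13, 10, 12, 13, -6]
Extract 18: [13, 13, 10, 12, -6, 18]
Extract 13: [13, 12, 10, -6, 13, 18]
Extract 13: [12, -6, 10, 13, 13, 18]
Extract 12: [10, -6, 12, 13, 13, 18]
Extract 10: [-6, 10, 12, 13, 13, 18]


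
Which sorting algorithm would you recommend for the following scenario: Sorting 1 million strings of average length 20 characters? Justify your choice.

Best choice: MSD radix sort or Mergesort
Reason: MSD radix sort is a non-comparison sort that buckets the strings by successive character positions, running in time proportional to the total number of characters examined rather than O(n log n) string comparisons; mergesort is a stable O(n log n)-comparison alternative that works for arbitrary variable-length keys


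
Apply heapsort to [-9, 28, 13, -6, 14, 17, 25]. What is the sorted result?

Build heap: [28, 14, 25, -6, -9, 17, 13]
Extract 28: [25, 14, 17, -6, -9, 13, 28]
Extract 25: [17, 14, 13, -6, -9, 25, 28]
Extract 17: [14, -6, 13, -9, 17, 25, 28]
Extract 14: [13, -6, -9, 14, 17, 25, 28]
Extract 13: [-6, -9, 13, 14, 17, 25, 28]
Extract -6: [-9, -6, 13, 14, 17, 25, 28]


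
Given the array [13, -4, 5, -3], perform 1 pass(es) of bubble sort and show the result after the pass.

After pass 1: [-4, 5, -3, 13] (3 swaps)
Total swaps: 3


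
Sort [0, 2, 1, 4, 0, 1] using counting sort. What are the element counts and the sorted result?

Count array: [2, 2, 1, 0, 1]
(count[i] = number of elements equal to i)
Cumulative count: [2, 4, 5, 5, 6]
Sorted: [0, 0, 1, 1, 2, 4]


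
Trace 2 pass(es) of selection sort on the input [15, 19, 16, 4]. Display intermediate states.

Pass 1: Select minimum 4 at index 3, swap -> [4, 19, 16, 15]
Pass 2: Select minimum 15 at index 3, swap -> [4, 15, 16, 19]


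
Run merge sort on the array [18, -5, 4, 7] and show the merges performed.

Divide and conquer:
  Merge [18] + [-5] -> [-5, 18]
  Merge [4] + [7] -> [4, 7]
  Merge [-5, 18] + [4, 7] -> [-5, 4, 7, 18]


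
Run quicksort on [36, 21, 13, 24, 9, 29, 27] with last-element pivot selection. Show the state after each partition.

Partition 1: pivot=27 at index 4 -> [21, 13, 24, 9, 27, 29, 36]
Partition 2: pivot=9 at index 0 -> [9, 13, 24, 21, 27, 29, 36]
Partition 3: pivot=21 at index 2 -> [9, 13, 21, 24, 27, 29, 36]
Partition 4: pivot=36 at index 6 -> [9, 13, 21, 24, 27, 29, 36]


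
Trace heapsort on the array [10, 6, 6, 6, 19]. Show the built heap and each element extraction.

Build heap: [19, 10, 6, 6, 6]
Extract 19: [10, 6, 6, 6, 19]
Extract 10: [6, 6, 6, 10, 19]
Extract 6: [6, 6, 6, 10, 19]
Extract 6: [6, 6, 6, 10, 19]


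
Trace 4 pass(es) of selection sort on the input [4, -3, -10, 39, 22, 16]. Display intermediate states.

Pass 1: Select minimum -10 at index 2, swap -> [-10, -3, 4, 39, 22, 16]
Pass 2: Select minimum -3 at index 1, swap -> [-10, -3, 4, 39, 22, 16]
Pass 3: Select minimum 4 at index 2, swap -> [-10, -3, 4, 39, 22, 16]
Pass 4: Select minimum 16 at index 5, swap -> [-10, -3, 4, 16, 22, 39]


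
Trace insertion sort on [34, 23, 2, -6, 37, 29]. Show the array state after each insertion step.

First element 34 is already 'sorted'
Insert 23: shifted 1 elements -> [23, 34, 2, -6, 37, 29]
Insert 2: shifted 2 elements -> [2, 23, 34, -6, 37, 29]
Insert -6: shifted 3 elements -> [-6, 2, 23, 34, 37, 29]
Insert 37: shifted 0 elements -> [-6, 2, 23, 34, 37, 29]
Insert 29: shifted 2 elements -> [-6, 2, 23, 29, 34, 37]


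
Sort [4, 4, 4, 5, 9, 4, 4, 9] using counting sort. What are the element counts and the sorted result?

Count array: [0, 0, 0, 0, 5, 1, 0, 0, 0, 2]
(count[i] = number of elements equal to i)
Cumulative count: [0, 0, 0, 0, 5, 6, 6, 6, 6, 8]
Sorted: [4, 4, 4, 4, 4, 5, 9, 9]


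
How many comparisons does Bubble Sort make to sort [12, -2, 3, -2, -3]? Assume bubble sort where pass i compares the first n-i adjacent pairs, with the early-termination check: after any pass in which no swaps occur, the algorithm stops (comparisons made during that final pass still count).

Pass 1: compare adjacent pairs (0,1)..(3,4) = 4 comparison(s), 4 swap(s) -> [-2, 3, -2, -3, 12]
Pass 2: compare adjacent pairs (0,1)..(2,3) = 3 comparison(s), 2 swap(s) -> [-2, -2, -3, 3, 12]
Pass 3: compare adjacent pairs (0,1)..(1,2) = 2 comparison(s), 1 swap(s) -> [-2, -3, -2, 3, 12]
Pass 4: compare adjacent pairs (0,1)..(0,1) = 1 comparison(s), 1 swap(s) -> [-3, -2, -2, 3, 12]
Every pass made at least one swap, so all n-1 passes run.
Total comparisons: 4 + 3 + 2 + 1 = 10


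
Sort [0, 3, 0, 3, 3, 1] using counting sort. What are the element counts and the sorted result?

Count array: [2, 1, 0, 3]
(count[i] = number of elements equal to i)
Cumulative count: [2, 3, 3, 6]
Sorted: [0, 0, 1, 3, 3, 3]


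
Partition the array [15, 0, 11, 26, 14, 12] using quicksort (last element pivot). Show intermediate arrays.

Partition 1: pivot=12 at index 2 -> [0, 11, 12, 26, 14, 15]
Partition 2: pivot=11 at index 1 -> [0, 11, 12, 26, 14, 15]
Partition 3: pivot=15 at index 4 -> [0, 11, 12, 14, 15, 26]


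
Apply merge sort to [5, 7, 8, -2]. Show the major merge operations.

Divide and conquer:
  Merge [5] + [7] -> [5, 7]
  Merge [8] + [-2] -> [-2, 8]
  Merge [5, 7] + [-2, 8] -> [-2, 5, 7, 8]


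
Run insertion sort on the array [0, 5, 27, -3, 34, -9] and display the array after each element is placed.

First element 0 is already 'sorted'
Insert 5: shifted 0 elements -> [0, 5, 27, -3, 34, -9]
Insert 27: shifted 0 elements -> [0, 5, 27, -3, 34, -9]
Insert -3: shifted 3 elements -> [-3, 0, 5, 27, 34, -9]
Insert 34: shifted 0 elements -> [-3, 0, 5, 27, 34, -9]
Insert -9: shifted 5 elements -> [-9, -3, 0, 5, 27, 34]


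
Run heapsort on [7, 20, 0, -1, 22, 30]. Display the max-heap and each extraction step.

Build heap: [30, 22, 7, -1, 20, 0]
Extract 30: [22, 20, 7, -1, 0, 30]
Extract 22: [20, 0, 7, -1, 22, 30]
Extract 20: [7, 0, -1, 20, 22, 30]
Extract 7: [0, -1, 7, 20, 22, 30]
Extract 0: [-1, 0, 7, 20, 22, 30]


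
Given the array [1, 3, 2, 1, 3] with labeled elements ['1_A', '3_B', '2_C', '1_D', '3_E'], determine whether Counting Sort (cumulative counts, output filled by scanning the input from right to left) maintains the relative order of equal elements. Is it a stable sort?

Trace Counting Sort on the labeled array (the key is the number; the letter only tracks identity):
  Counts for values 0..3: [0, 2, 1, 2]
  Cumulative counts: [0, 2, 3, 5]
  Scan right to left: place 3_E at output index 4
  Scan right to left: place 1_D at output index 1
  Scan right to left: place 2_C at output index 2
  Scan right to left: place 3_B at output index 3
  Scan right to left: place 1_A at output index 0
  Output: [1_A, 1_D, 2_C, 3_B, 3_E]
Equal keys:
  value 1: originally 1_A, 1_D; after sorting 1_A, 1_D -> order preserved
  value 3: originally 3_B, 3_E; after sorting 3_B, 3_E -> order preserved
All equal keys kept their original relative order. Counting Sort is stable: scanning the input right to left with decreasing cumulative counts places later duplicates at later output positions.
Answer: Stable


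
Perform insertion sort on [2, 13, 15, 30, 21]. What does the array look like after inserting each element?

First element 2 is already 'sorted'
Insert 13: shifted 0 elements -> [2, 13, 15, 30, 21]
Insert 15: shifted 0 elements -> [2, 13, 15, 30, 21]
Insert 30: shifted 0 elements -> [2, 13, 15, 30, 21]
Insert 21: shifted 1 elements -> [2, 13, 15, 21, 30]


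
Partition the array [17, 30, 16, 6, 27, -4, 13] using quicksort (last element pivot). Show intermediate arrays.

Partition 1: pivot=13 at index 2 -> [6, -4, 13, 17, 27, 30, 16]
Partition 2: pivot=-4 at index 0 -> [-4, 6, 13, 17, 27, 30, 16]
Partition 3: pivot=16 at index 3 -> [-4, 6, 13, 16, 27, 30, 17]
Partition 4: pivot=17 at index 4 -> [-4, 6, 13, 16, 17, 30, 27]
Partition 5: pivot=27 at index 5 -> [-4, 6, 13, 16, 17, 27, 30]


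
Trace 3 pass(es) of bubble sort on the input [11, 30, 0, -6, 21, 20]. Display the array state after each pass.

After pass 1: [11, 0, -6, 21, 20, 30] (4 swaps)
After pass 2: [0, -6, 11, 20, 21, 30] (3 swaps)
After pass 3: [-6, 0, 11, 20, 21, 30] (1 swaps)
Total swaps: 8


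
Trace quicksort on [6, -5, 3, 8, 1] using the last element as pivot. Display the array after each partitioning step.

Partition 1: pivot=1 at index 1 -> [-5, 1, 3, 8, 6]
Partition 2: pivot=6 at index 3 -> [-5, 1, 3, 6, 8]


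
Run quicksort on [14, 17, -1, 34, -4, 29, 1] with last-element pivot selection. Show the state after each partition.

Partition 1: pivot=1 at index 2 -> [-1, -4, 1, 34, 17, 29, 14]
Partition 2: pivot=-4 at index 0 -> [-4, -1, 1, 34, 17, 29, 14]
Partition 3: pivot=14 at index 3 -> [-4, -1, 1, 14, 17, 29, 34]
Partition 4: pivot=34 at index 6 -> [-4, -1, 1, 14, 17, 29, 34]
Partition 5: pivot=29 at index 5 -> [-4, -1, 1, 14, 17, 29, 34]


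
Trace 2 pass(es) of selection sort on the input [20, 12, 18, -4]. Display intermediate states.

Pass 1: Select minimum -4 at index 3, swap -> [-4, 12, 18, 20]
Pass 2: Select minimum 12 at index 1, swap -> [-4, 12, 18, 20]


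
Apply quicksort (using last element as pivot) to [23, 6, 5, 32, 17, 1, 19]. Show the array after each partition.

Partition 1: pivot=19 at index 4 -> [6, 5, 17, 1, 19, 32, 23]
Partition 2: pivot=1 at index 0 -> [1, 5, 17, 6, 19, 32, 23]
Partition 3: pivot=6 at index 2 -> [1, 5, 6, 17, 19, 32, 23]
Partition 4: pivot=23 at index 5 -> [1, 5, 6, 17, 19, 23, 32]


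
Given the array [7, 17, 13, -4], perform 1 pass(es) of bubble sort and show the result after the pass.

After pass 1: [7, 13, -4, 17] (2 swaps)
Total swaps: 2


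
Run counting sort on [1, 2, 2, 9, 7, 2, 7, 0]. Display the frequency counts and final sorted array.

Count array: [1, 1, 3, 0, 0, 0, 0, 2, 0, 1]
(count[i] = number of elements equal to i)
Cumulative count: [1, 2, 5, 5, 5, 5, 5, 7, 7, 8]
Sorted: [0, 1, 2, 2, 2, 7, 7, 9]


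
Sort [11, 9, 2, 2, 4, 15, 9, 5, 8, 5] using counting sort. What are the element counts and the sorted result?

Count array: [0, 0, 2, 0, 1, 2, 0, 0, 1, 2, 0, 1, 0, 0, 0, 1]
(count[i] = number of elements equal to i)
Cumulative count: [0, 0, 2, 2, 3, 5, 5, 5, 6, 8, 8, 9, 9, 9, 9, 10]
Sorted: [2, 2, 4, 5, 5, 8, 9, 9, 11, 15]


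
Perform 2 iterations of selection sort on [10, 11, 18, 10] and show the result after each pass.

Pass 1: Select minimum 10 at index 0, swap -> [10, 11, 18, 10]
Pass 2: Select minimum 10 at index 3, swap -> [10, 10, 18, 11]


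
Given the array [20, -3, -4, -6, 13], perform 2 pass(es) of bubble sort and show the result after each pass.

After pass 1: [-3, -4, -6, 13, 20] (4 swaps)
After pass 2: [-4, -6, -3, 13, 20] (2 swaps)
Total swaps: 6


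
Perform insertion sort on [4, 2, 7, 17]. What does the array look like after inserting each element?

First element 4 is already 'sorted'
Insert 2: shifted 1 elements -> [2, 4, 7, 17]
Insert 7: shifted 0 elements -> [2, 4, 7, 17]
Insert 17: shifted 0 elements -> [2, 4, 7, 17]


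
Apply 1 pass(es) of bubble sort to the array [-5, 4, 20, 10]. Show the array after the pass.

After pass 1: [-5, 4, 10, 20] (1 swaps)
Total swaps: 1


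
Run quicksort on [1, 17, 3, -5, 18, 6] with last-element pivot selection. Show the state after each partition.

Partition 1: pivot=6 at index 3 -> [1, 3, -5, 6, 18, 17]
Partition 2: pivot=-5 at index 0 -> [-5, 3, 1, 6, 18, 17]
Partition 3: pivot=1 at index 1 -> [-5, 1, 3, 6, 18, 17]
Partition 4: pivot=17 at index 4 -> [-5, 1, 3, 6, 17, 18]


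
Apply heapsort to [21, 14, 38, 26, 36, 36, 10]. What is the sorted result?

Build heap: [38, 36, 36, 26, 14, 21, 10]
Extract 38: [36, 26, 36, 10, 14, 21, 38]
Extract 36: [36, 26, 21, 10, 14, 36, 38]
Extract 36: [26, 14, 21, 10, 36, 36, 38]
Extract 26: [21, 14, 10, 26, 36, 36, 38]
Extract 21: [14, 10, 21, 26, 36, 36, 38]
Extract 14: [10, 14, 21, 26, 36, 36, 38]


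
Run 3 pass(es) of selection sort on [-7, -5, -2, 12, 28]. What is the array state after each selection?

Pass 1: Select minimum -7 at index 0, swap -> [-7, -5, -2, 12, 28]
Pass 2: Select minimum -5 at index 1, swap -> [-7, -5, -2, 12, 28]
Pass 3: Select minimum -2 at index 2, swap -> [-7, -5, -2, 12, 28]


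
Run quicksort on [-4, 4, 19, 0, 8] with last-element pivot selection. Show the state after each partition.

Partition 1: pivot=8 at index 3 -> [-4, 4, 0, 8, 19]
Partition 2: pivot=0 at index 1 -> [-4, 0, 4, 8, 19]


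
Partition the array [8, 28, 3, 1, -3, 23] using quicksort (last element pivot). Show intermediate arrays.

Partition 1: pivot=23 at index 4 -> [8, 3, 1, -3, 23, 28]
Partition 2: pivot=-3 at index 0 -> [-3, 3, 1, 8, 23, 28]
Partition 3: pivot=8 at index 3 -> [-3, 3, 1, 8, 23, 28]
Partition 4: pivot=1 at index 1 -> [-3, 1, 3, 8, 23, 28]


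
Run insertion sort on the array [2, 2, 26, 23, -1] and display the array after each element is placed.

First element 2 is already 'sorted'
Insert 2: shifted 0 elements -> [2, 2, 26, 23, -1]
Insert 26: shifted 0 elements -> [2, 2, 26, 23, -1]
Insert 23: shifted 1 elements -> [2, 2, 23, 26, -1]
Insert -1: shifted 4 elements -> [-1, 2, 2, 23, 26]


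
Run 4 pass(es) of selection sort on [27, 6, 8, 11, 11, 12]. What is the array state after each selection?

Pass 1: Select minimum 6 at index 1, swap -> [6, 27, 8, 11, 11, 12]
Pass 2: Select minimum 8 at index 2, swap -> [6, 8, 27, 11, 11, 12]
Pass 3: Select minimum 11 at index 3, swap -> [6, 8, 11, 27, 11, 12]
Pass 4: Select minimum 11 at index 4, swap -> [6, 8, 11, 11, 27, 12]


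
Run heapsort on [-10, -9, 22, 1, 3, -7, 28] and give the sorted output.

Build heap: [28, 3, 22, 1, -9, -7, -10]
Extract 28: [22, 3, -7, 1, -9, -10, 28]
Extract 22: [3, 1, -7, -10, -9, 22, 28]
Extract 3: [1, -9, -7, -10, 3, 22, 28]
Extract 1: [-7, -9, -10, 1, 3, 22, 28]
Extract -7: [-9, -10, -7, 1, 3, 22, 28]
Extract -9: [-10, -9, -7, 1, 3, 22, 28]


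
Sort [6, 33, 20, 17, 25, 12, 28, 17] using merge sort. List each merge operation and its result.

Divide and conquer:
  Merge [6] + [33] -> [6, 33]
  Merge [20] + [17] -> [17, 20]
  Merge [6, 33] + [17, 20] -> [6, 17, 20, 33]
  Merge [25] + [12] -> [12, 25]
  Merge [28] + [17] -> [17, 28]
  Merge [12, 25] + [17, 28] -> [12, 17, 25, 28]
  Merge [6, 17, 20, 33] + [12, 17, 25, 28] -> [6, 12, 17, 17, 20, 25, 28, 33]


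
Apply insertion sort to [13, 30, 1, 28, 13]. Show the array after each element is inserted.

First element 13 is already 'sorted'
Insert 30: shifted 0 elements -> [13, 30, 1, 28, 13]
Insert 1: shifted 2 elements -> [1, 13, 30, 28, 13]
Insert 28: shifted 1 elements -> [1, 13, 28, 30, 13]
Insert 13: shifted 2 elements -> [1, 13, 13, 28, 30]


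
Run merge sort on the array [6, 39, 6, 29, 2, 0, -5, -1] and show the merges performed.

Divide and conquer:
  Merge [6] + [39] -> [6, 39]
  Merge [6] + [29] -> [6, 29]
  Merge [6, 39] + [6, 29] -> [6, 6, 29, 39]
  Merge [2] + [0] -> [0, 2]
  Merge [-5] + [-1] -> [-5, -1]
  Merge [0, 2] + [-5, -1] -> [-5, -1, 0, 2]
  Merge [6, 6, 29, 39] + [-5, -1, 0, 2] -> [-5, -1, 0, 2, 6, 6, 29, 39]


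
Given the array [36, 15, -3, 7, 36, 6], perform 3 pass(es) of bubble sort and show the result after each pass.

After pass 1: [15, -3, 7, 36, 6, 36] (4 swaps)
After pass 2: [-3, 7, 15, 6, 36, 36] (3 swaps)
After pass 3: [-3, 7, 6, 15, 36, 36] (1 swaps)
Total swaps: 8


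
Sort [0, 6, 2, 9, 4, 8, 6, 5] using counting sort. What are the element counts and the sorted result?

Count array: [1, 0, 1, 0, 1, 1, 2, 0, 1, 1]
(count[i] = number of elements equal to i)
Cumulative count: [1, 1, 2, 2, 3, 4, 6, 6, 7, 8]
Sorted: [0, 2, 4, 5, 6, 6, 8, 9]


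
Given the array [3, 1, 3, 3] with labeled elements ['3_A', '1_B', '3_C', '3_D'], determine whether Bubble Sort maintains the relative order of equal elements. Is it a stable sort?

Trace Bubble Sort on the labeled array (the key is the number; the letter only tracks identity):
  After pass 1: [1_B, 3_A, 3_C, 3_D]
  After pass 2: [1_B, 3_A, 3_C, 3_D] (no swaps, done)
Final order: [1_B, 3_A, 3_C, 3_D]
Equal keys:
  value 3: originally 3_A, 3_C, 3_D; after sorting 3_A, 3_C, 3_D -> order preserved
All equal keys kept their original relative order. Bubble Sort is stable: it only swaps adjacent elements when the left one is strictly greater, so equal keys never move past each other.
Answer: Stable


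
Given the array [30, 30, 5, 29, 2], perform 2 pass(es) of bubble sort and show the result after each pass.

After pass 1: [30, 5, 29, 2, 30] (3 swaps)
After pass 2: [5, 29, 2, 30, 30] (3 swaps)
Total swaps: 6


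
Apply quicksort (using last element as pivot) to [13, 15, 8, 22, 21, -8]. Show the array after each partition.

Partition 1: pivot=-8 at index 0 -> [-8, 15, 8, 22, 21, 13]
Partition 2: pivot=13 at index 2 -> [-8, 8, 13, 22, 21, 15]
Partition 3: pivot=15 at index 3 -> [-8, 8, 13, 15, 21, 22]
Partition 4: pivot=22 at index 5 -> [-8, 8, 13, 15, 21, 22]


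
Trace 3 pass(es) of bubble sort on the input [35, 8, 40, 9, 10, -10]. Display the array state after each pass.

After pass 1: [8, 35, 9, 10, -10, 40] (4 swaps)
After pass 2: [8, 9, 10, -10, 35, 40] (3 swaps)
After pass 3: [8, 9, -10, 10, 35, 40] (1 swaps)
Total swaps: 8


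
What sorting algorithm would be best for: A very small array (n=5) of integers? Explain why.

Best choice: Insertion sort
Reason: For tiny inputs the O(n^2) overhead is negligible and insertion sort has minimal constant factors


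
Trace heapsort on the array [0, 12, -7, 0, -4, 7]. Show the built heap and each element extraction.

Build heap: [12, 0, 7, 0, -4, -7]
Extract 12: [7, 0, -7, 0, -4, 12]
Extract 7: [0, 0, -7, -4, 7, 12]
Extract 0: [0, -4, -7, 0, 7, 12]
Extract 0: [-4, -7, 0, 0, 7, 12]
Extract -4: [-7, -4, 0, 0, 7, 12]


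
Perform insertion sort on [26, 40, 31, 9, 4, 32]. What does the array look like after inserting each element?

First element 26 is already 'sorted'
Insert 40: shifted 0 elements -> [26, 40, 31, 9, 4, 32]
Insert 31: shifted 1 elements -> [26, 31, 40, 9, 4, 32]
Insert 9: shifted 3 elements -> [9, 26, 31, 40, 4, 32]
Insert 4: shifted 4 elements -> [4, 9, 26, 31, 40, 32]
Insert 32: shifted 1 elements -> [4, 9, 26, 31, 32, 40]


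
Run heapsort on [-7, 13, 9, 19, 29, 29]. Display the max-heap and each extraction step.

Build heap: [29, 19, 29, -7, 13, 9]
Extract 29: [29, 19, 9, -7, 13, 29]
Extract 29: [19, 13, 9, -7, 29, 29]
Extract 19: [13, -7, 9, 19, 29, 29]
Extract 13: [9, -7, 13, 19, 29, 29]
Extract 9: [-7, 9, 13, 19, 29, 29]


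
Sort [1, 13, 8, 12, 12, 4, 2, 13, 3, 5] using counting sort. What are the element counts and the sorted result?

Count array: [0, 1, 1, 1, 1, 1, 0, 0, 1, 0, 0, 0, 2, 2]
(count[i] = number of elements equal to i)
Cumulative count: [0, 1, 2, 3, 4, 5, 5, 5, 6, 6, 6, 6, 8, 10]
Sorted: [1, 2, 3, 4, 5, 8, 12, 12, 13, 13]


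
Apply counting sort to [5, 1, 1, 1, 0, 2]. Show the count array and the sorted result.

Count array: [1, 3, 1, 0, 0, 1]
(count[i] = number of elements equal to i)
Cumulative count: [1, 4, 5, 5, 5, 6]
Sorted: [0, 1, 1, 1, 2, 5]


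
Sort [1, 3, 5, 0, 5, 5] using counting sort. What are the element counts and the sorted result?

Count array: [1, 1, 0, 1, 0, 3]
(count[i] = number of elements equal to i)
Cumulative count: [1, 2, 2, 3, 3, 6]
Sorted: [0, 1, 3, 5, 5, 5]


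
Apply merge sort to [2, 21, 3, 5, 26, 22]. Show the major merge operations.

Divide and conquer:
  Merge [21] + [3] -> [3, 21]
  Merge [2] + [3, 21] -> [2, 3, 21]
  Merge [26] + [22] -> [22, 26]
  Merge [5] + [22, 26] -> [5, 22, 26]
  Merge [2, 3, 21] + [5, 22, 26] -> [2, 3, 5, 21, 22, 26]


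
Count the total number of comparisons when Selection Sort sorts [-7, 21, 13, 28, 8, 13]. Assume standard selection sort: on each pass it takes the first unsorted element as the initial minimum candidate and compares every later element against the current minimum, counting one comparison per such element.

Pass 1: scan indices 1..5 for the minimum = 5 comparison(s); min is -7, place at index 0 -> [-7, 21, 13, 28, 8, 13]
Pass 2: scan indices 2..5 for the minimum = 4 comparison(s); min is 8, place at index 1 -> [-7, 8, 13, 28, 21, 13]
Pass 3: scan indices 3..5 for the minimum = 3 comparison(s); min is 13, place at index 2 -> [-7, 8, 13, 28, 21, 13]
Pass 4: scan indices 4..5 for the minimum = 2 comparison(s); min is 13, place at index 3 -> [-7, 8, 13, 13, 21, 28]
Pass 5: scan indices 5..5 for the minimum = 1 comparison(s); min is 21, place at index 4 -> [-7, 8, 13, 13, 21, 28]
Selection sort always scans the whole unsorted suffix, so the count is (n-1) + (n-2) + ... + 1 = n(n-1)/2 = 6*5/2 = 15 regardless of the input order.
Total comparisons: 5 + 4 + 3 + 2 + 1 = 15


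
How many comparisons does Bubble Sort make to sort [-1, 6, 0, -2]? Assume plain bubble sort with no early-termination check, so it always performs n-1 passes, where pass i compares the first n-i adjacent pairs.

Pass 1: compare adjacent pairs (0,1)..(2,3) = 3 comparison(s), 2 swap(s) -> [-1, 0, -2, 6]
Pass 2: compare adjacent pairs (0,1)..(1,2) = 2 comparison(s), 1 swap(s) -> [-1, -2, 0, 6]
Pass 3: compare adjacent pairs (0,1)..(0,1) = 1 comparison(s), 1 swap(s) -> [-2, -1, 0, 6]
Total comparisons: 3 + 2 + 1 = 6


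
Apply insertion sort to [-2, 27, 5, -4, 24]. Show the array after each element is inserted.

First element -2 is already 'sorted'
Insert 27: shifted 0 elements -> [-2, 27, 5, -4, 24]
Insert 5: shifted 1 elements -> [-2, 5, 27, -4, 24]
Insert -4: shifted 3 elements -> [-4, -2, 5, 27, 24]
Insert 24: shifted 1 elements -> [-4, -2, 5, 24, 27]


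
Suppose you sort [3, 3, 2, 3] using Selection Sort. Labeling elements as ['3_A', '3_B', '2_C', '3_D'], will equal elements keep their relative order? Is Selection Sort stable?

Trace Selection Sort on the labeled array (the key is the number; the letter only tracks identity):
  Pass 1: minimum of unsorted part is 2_C at index 2; swap it with 3_A at index 0 -> [2_C, 3_B, 3_A, 3_D]
  Pass 2: minimum 3_B is already at index 1; no swap -> [2_C, 3_B, 3_A, 3_D]
  Pass 3: minimum 3_A is already at index 2; no swap -> [2_C, 3_B, 3_A, 3_D]
Final order: [2_C, 3_B, 3_A, 3_D]
Equal keys:
  value 3: originally 3_A, 3_B, 3_D; after sorting 3_B, 3_A, 3_D -> order changed
Equal keys were reordered, so Selection Sort is not stable: the long-range swap that moves the minimum into place can carry an element past an equal key. (One such input is enough; an unstable sort may happen to preserve order on other inputs, but it gives no guarantee.)
Answer: Not stable


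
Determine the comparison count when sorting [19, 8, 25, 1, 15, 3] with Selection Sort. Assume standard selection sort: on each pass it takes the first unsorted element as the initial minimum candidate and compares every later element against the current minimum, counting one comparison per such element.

Pass 1: scan indices 1..5 for the minimum = 5 comparison(s); min is 1, place at index 0 -> [1, 8, 25, 19, 15, 3]
Pass 2: scan indices 2..5 for the minimum = 4 comparison(s); min is 3, place at index 1 -> [1, 3, 25, 19, 15, 8]
Pass 3: scan indices 3..5 for the minimum = 3 comparison(s); min is 8, place at index 2 -> [1, 3, 8, 19, 15, 25]
Pass 4: scan indices 4..5 for the minimum = 2 comparison(s); min is 15, place at index 3 -> [1, 3, 8, 15, 19, 25]
Pass 5: scan indices 5..5 for the minimum = 1 comparison(s); min is 19, place at index 4 -> [1, 3, 8, 15, 19, 25]
Selection sort always scans the whole unsorted suffix, so the count is (n-1) + (n-2) + ... + 1 = n(n-1)/2 = 6*5/2 = 15 regardless of the input order.
Total comparisons: 5 + 4 + 3 + 2 + 1 = 15


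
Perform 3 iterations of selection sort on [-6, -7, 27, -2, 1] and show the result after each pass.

Pass 1: Select minimum -7 at index 1, swap -> [-7, -6, 27, -2, 1]
Pass 2: Select minimum -6 at index 1, swap -> [-7, -6, 27, -2, 1]
Pass 3: Select minimum -2 at index 3, swap -> [-7, -6, -2, 27, 1]


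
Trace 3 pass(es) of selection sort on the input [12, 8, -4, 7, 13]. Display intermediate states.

Pass 1: Select minimum -4 at index 2, swap -> [-4, 8, 12, 7, 13]
Pass 2: Select minimum 7 at index 3, swap -> [-4, 7, 12, 8, 13]
Pass 3: Select minimum 8 at index 3, swap -> [-4, 7, 8, 12, 13]


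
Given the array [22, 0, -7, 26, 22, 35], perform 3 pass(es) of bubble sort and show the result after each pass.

After pass 1: [0, -7, 22, 22, 26, 35] (3 swaps)
After pass 2: [-7, 0, 22, 22, 26, 35] (1 swaps)
After pass 3: [-7, 0, 22, 22, 26, 35] (0 swaps)
Total swaps: 4


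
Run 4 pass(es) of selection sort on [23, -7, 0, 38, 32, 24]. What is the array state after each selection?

Pass 1: Select minimum -7 at index 1, swap -> [-7, 23, 0, 38, 32, 24]
Pass 2: Select minimum 0 at index 2, swap -> [-7, 0, 23, 38, 32, 24]
Pass 3: Select minimum 23 at index 2, swap -> [-7, 0, 23, 38, 32, 24]
Pass 4: Select minimum 24 at index 5, swap -> [-7, 0, 23, 24, 32, 38]


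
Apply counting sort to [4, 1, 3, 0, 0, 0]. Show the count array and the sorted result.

Count array: [3, 1, 0, 1, 1]
(count[i] = number of elements equal to i)
Cumulative count: [3, 4, 4, 5, 6]
Sorted: [0, 0, 0, 1, 3, 4]


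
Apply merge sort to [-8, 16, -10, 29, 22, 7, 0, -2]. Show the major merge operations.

Divide and conquer:
  Merge [-8] + [16] -> [-8, 16]
  Merge [-10] + [29] -> [-10, 29]
  Merge [-8, 16] + [-10, 29] -> [-10, -8, 16, 29]
  Merge [22] + [7] -> [7, 22]
  Merge [0] + [-2] -> [-2, 0]
  Merge [7, 22] + [-2, 0] -> [-2, 0, 7, 22]
  Merge [-10, -8, 16, 29] + [-2, 0, 7, 22] -> [-10, -8, -2, 0, 7, 16, 22, 29]


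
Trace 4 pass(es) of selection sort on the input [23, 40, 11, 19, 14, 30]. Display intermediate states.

Pass 1: Select minimum 11 at index 2, swap -> [11, 40, 23, 19, 14, 30]
Pass 2: Select minimum 14 at index 4, swap -> [11, 14, 23, 19, 40, 30]
Pass 3: Select minimum 19 at index 3, swap -> [11, 14, 19, 23, 40, 30]
Pass 4: Select minimum 23 at index 3, swap -> [11, 14, 19, 23, 40, 30]


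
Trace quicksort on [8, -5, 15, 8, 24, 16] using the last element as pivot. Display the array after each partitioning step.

Partition 1: pivot=16 at index 4 -> [8, -5, 15, 8, 16, 24]
Partition 2: pivot=8 at index 2 -> [8, -5, 8, 15, 16, 24]
Partition 3: pivot=-5 at index 0 -> [-5, 8, 8, 15, 16, 24]


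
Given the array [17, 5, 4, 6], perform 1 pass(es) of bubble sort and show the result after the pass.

After pass 1: [5, 4, 6, 17] (3 swaps)
Total swaps: 3


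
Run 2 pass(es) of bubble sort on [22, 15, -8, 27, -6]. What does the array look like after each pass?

After pass 1: [15, -8, 22, -6, 27] (3 swaps)
After pass 2: [-8, 15, -6, 22, 27] (2 swaps)
Total swaps: 5


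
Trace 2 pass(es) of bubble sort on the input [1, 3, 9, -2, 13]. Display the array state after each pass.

After pass 1: [1, 3, -2, 9, 13] (1 swaps)
After pass 2: [1, -2, 3, 9, 13] (1 swaps)
Total swaps: 2


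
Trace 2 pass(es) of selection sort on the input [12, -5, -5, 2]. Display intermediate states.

Pass 1: Select minimum -5 at index 1, swap -> [-5, 12, -5, 2]
Pass 2: Select minimum -5 at index 2, swap -> [-5, -5, 12, 2]


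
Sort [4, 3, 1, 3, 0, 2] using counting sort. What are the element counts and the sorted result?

Count array: [1, 1, 1, 2, 1]
(count[i] = number of elements equal to i)
Cumulative count: [1, 2, 3, 5, 6]
Sorted: [0, 1, 2, 3, 3, 4]


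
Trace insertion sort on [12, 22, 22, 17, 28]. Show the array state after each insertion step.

First element 12 is already 'sorted'
Insert 22: shifted 0 elements -> [12, 22, 22, 17, 28]
Insert 22: shifted 0 elements -> [12, 22, 22, 17, 28]
Insert 17: shifted 2 elements -> [12, 17, 22, 22, 28]
Insert 28: shifted 0 elements -> [12, 17, 22, 22, 28]


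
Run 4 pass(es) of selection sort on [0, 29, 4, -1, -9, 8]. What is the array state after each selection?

Pass 1: Select minimum -9 at index 4, swap -> [-9, 29, 4, -1, 0, 8]
Pass 2: Select minimum -1 at index 3, swap -> [-9, -1, 4, 29, 0, 8]
Pass 3: Select minimum 0 at index 4, swap -> [-9, -1, 0, 29, 4, 8]
Pass 4: Select minimum 4 at index 4, swap -> [-9, -1, 0, 4, 29, 8]


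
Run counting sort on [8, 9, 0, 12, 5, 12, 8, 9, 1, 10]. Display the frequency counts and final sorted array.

Count array: [1, 1, 0, 0, 0, 1, 0, 0, 2, 2, 1, 0, 2]
(count[i] = number of elements equal to i)
Cumulative count: [1, 2, 2, 2, 2, 3, 3, 3, 5, 7, 8, 8, 10]
Sorted: [0, 1, 5, 8, 8, 9, 9, 10, 12, 12]


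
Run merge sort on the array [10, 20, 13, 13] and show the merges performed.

Divide and conquer:
  Merge [10] + [20] -> [10, 20]
  Merge [13] + [13] -> [13, 13]
  Merge [10, 20] + [13, 13] -> [10, 13, 13, 20]


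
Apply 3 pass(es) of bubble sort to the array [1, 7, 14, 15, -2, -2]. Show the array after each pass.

After pass 1: [1, 7, 14, -2, -2, 15] (2 swaps)
After pass 2: [1, 7, -2, -2, 14, 15] (2 swaps)
After pass 3: [1, -2, -2, 7, 14, 15] (2 swaps)
Total swaps: 6


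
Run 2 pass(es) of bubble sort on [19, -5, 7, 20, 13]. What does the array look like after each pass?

After pass 1: [-5, 7, 19, 13, 20] (3 swaps)
After pass 2: [-5, 7, 13, 19, 20] (1 swaps)
Total swaps: 4


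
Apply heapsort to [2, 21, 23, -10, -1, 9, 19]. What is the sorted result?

Build heap: [23, 21, 19, -10, -1, 9, 2]
Extract 23: [21, 2, 19, -10, -1, 9, 23]
Extract 21: [19, 2, 9, -10, -1, 21, 23]
Extract 19: [9, 2, -1, -10, 19, 21, 23]
Extract 9: [2, -10, -1, 9, 19, 21, 23]
Extract 2: [-1, -10, 2, 9, 19, 21, 23]
Extract -1: [-10, -1, 2, 9, 19, 21, 23]


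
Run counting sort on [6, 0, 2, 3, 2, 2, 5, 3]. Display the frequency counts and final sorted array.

Count array: [1, 0, 3, 2, 0, 1, 1]
(count[i] = number of elements equal to i)
Cumulative count: [1, 1, 4, 6, 6, 7, 8]
Sorted: [0, 2, 2, 2, 3, 3, 5, 6]


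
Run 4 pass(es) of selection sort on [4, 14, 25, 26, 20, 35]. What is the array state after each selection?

Pass 1: Select minimum 4 at index 0, swap -> [4, 14, 25, 26, 20, 35]
Pass 2: Select minimum 14 at index 1, swap -> [4, 14, 25, 26, 20, 35]
Pass 3: Select minimum 20 at index 4, swap -> [4, 14, 20, 26, 25, 35]
Pass 4: Select minimum 25 at index 4, swap -> [4, 14, 20, 25, 26, 35]


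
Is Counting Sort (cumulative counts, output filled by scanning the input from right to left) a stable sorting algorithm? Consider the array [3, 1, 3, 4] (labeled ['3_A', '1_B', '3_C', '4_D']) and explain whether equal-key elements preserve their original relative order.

Trace Counting Sort on the labeled array (the key is the number; the letter only tracks identity):
  Counts for values 0..4: [0, 1, 0, 2, 1]
  Cumulative counts: [0, 1, 1, 3, 4]
  Scan right to left: place 4_D at output index 3
  Scan right to left: place 3_C at output index 2
  Scan right to left: place 1_B at output index 0
  Scan right to left: place 3_A at output index 1
  Output: [1_B, 3_A, 3_C, 4_D]
Equal keys:
  value 3: originally 3_A, 3_C; after sorting 3_A, 3_C -> order preserved
All equal keys kept their original relative order. Counting Sort is stable: scanning the input right to left with decreasing cumulative counts places later duplicates at later output positions.
Answer: Stable


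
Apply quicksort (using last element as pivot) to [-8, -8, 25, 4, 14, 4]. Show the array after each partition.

Partition 1: pivot=4 at index 3 -> [-8, -8, 4, 4, 14, 25]
Partition 2: pivot=4 at index 2 -> [-8, -8, 4, 4, 14, 25]
Partition 3: pivot=-8 at index 1 -> [-8, -8, 4, 4, 14, 25]
Partition 4: pivot=25 at index 5 -> [-8, -8, 4, 4, 14, 25]
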